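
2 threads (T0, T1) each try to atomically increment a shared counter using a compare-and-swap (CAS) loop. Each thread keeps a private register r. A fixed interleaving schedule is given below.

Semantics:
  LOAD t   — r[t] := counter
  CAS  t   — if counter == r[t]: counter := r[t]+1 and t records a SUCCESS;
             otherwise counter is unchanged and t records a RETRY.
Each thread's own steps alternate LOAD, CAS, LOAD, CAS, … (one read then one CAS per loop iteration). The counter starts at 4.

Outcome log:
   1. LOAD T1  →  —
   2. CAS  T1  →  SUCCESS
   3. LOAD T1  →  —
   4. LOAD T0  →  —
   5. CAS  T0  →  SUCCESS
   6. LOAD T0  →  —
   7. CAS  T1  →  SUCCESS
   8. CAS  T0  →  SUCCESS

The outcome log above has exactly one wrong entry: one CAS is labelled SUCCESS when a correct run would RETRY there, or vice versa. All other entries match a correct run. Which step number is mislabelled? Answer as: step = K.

Re-executing:
   1) LOAD T1:  M=4  r_T1=4
   2) CAS  T1:  M=5  r_T1=4 ✓
   3) LOAD T1:  M=5  r_T1=5
   4) LOAD T0:  M=5  r_T0=5
   5) CAS  T0:  M=6  r_T0=5 ✓
   6) LOAD T0:  M=6  r_T0=6
   7) CAS  T1:  M=6  r_T1=5 ✗
   8) CAS  T0:  M=7  r_T0=6 ✓
Log disagrees first at step 7.

step = 7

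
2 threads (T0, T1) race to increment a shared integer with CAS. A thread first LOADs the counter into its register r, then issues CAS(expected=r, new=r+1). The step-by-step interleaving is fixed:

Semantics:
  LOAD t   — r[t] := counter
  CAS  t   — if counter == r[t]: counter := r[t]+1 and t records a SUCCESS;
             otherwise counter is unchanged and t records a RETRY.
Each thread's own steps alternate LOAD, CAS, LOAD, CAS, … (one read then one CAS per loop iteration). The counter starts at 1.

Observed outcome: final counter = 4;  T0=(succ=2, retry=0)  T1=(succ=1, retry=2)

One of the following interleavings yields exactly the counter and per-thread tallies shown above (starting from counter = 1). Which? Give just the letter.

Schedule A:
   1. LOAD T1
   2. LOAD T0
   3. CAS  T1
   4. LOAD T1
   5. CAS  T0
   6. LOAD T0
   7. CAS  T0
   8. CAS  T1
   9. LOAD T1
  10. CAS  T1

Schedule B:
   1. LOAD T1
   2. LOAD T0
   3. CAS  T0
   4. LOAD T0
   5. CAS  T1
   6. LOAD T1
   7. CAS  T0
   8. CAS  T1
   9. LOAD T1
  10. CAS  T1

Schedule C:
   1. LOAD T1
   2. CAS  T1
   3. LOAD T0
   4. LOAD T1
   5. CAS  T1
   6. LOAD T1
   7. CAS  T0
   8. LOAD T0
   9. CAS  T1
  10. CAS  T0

Run B:
T1 LOAD — after: cnt=1, r=1 — load
T0 LOAD — after: cnt=1, r=1 — load
T0 CAS — after: cnt=2, r=1 — ok
T0 LOAD — after: cnt=2, r=2 — load
T1 CAS — after: cnt=2, r=1 — retry
T1 LOAD — after: cnt=2, r=2 — load
T0 CAS — after: cnt=3, r=2 — ok
T1 CAS — after: cnt=3, r=2 — retry
T1 LOAD — after: cnt=3, r=3 — load
T1 CAS — after: cnt=4, r=3 — ok

B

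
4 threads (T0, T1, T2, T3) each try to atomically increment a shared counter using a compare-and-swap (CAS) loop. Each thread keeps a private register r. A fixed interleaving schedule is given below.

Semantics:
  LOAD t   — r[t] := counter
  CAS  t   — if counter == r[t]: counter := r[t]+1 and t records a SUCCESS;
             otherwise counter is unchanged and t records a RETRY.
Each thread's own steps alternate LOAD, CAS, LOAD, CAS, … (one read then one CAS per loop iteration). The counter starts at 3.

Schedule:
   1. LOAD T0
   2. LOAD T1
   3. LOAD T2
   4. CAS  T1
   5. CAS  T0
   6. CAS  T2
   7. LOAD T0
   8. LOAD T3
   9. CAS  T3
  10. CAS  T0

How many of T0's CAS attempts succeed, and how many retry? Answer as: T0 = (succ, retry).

T0 = (0, 2)

[1] T0.load  rd  (counter 3, T0.r 3)
[2] T1.load  rd  (counter 3, T1.r 3)
[3] T2.load  rd  (counter 3, T2.r 3)
[4] T1.cas  hit  (counter 4, T1.r 3)
[5] T0.cas  miss  (counter 4, T0.r 3)
[6] T2.cas  miss  (counter 4, T2.r 3)
[7] T0.load  rd  (counter 4, T0.r 4)
[8] T3.load  rd  (counter 4, T3.r 4)
[9] T3.cas  hit  (counter 5, T3.r 4)
[10] T0.cas  miss  (counter 5, T0.r 4)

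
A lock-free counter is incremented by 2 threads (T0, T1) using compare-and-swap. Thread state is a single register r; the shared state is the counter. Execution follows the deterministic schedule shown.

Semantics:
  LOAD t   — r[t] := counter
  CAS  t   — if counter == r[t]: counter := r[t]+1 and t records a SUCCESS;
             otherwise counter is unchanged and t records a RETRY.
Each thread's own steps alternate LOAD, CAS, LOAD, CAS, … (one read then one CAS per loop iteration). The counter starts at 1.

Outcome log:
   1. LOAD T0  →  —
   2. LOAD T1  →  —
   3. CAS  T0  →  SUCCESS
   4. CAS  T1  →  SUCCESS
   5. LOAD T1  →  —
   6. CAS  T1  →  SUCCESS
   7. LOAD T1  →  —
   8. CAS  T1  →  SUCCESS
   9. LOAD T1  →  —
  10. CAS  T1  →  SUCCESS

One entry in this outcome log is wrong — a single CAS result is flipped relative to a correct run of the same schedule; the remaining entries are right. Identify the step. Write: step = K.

Reference trace:
   1) LOAD T0:  M=1  r_T0=1
   2) LOAD T1:  M=1  r_T1=1
   3) CAS  T0:  M=2  r_T0=1 ✓
   4) CAS  T1:  M=2  r_T1=1 ✗
   5) LOAD T1:  M=2  r_T1=2
   6) CAS  T1:  M=3  r_T1=2 ✓
   7) LOAD T1:  M=3  r_T1=3
   8) CAS  T1:  M=4  r_T1=3 ✓
   9) LOAD T1:  M=4  r_T1=4
  10) CAS  T1:  M=5  r_T1=4 ✓
Log disagrees first at step 4.

step = 4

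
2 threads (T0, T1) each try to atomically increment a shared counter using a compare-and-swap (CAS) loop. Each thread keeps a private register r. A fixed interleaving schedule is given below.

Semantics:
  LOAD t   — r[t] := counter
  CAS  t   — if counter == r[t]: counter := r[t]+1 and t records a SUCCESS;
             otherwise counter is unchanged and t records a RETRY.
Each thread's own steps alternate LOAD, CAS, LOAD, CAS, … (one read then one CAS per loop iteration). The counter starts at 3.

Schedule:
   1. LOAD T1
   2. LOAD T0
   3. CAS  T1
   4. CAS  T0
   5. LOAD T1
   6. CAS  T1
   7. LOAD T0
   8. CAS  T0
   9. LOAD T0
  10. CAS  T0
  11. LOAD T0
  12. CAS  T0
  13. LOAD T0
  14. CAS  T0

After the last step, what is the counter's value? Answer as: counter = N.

step 1: T1 LOAD ⇒ load; ctr=3 reg=3
step 2: T0 LOAD ⇒ load; ctr=3 reg=3
step 3: T1 CAS ⇒ ok; ctr=4 reg=3
step 4: T0 CAS ⇒ retry; ctr=4 reg=3
step 5: T1 LOAD ⇒ load; ctr=4 reg=4
step 6: T1 CAS ⇒ ok; ctr=5 reg=4
step 7: T0 LOAD ⇒ load; ctr=5 reg=5
step 8: T0 CAS ⇒ ok; ctr=6 reg=5
step 9: T0 LOAD ⇒ load; ctr=6 reg=6
step 10: T0 CAS ⇒ ok; ctr=7 reg=6
step 11: T0 LOAD ⇒ load; ctr=7 reg=7
step 12: T0 CAS ⇒ ok; ctr=8 reg=7
step 13: T0 LOAD ⇒ load; ctr=8 reg=8
step 14: T0 CAS ⇒ ok; ctr=9 reg=8

counter = 9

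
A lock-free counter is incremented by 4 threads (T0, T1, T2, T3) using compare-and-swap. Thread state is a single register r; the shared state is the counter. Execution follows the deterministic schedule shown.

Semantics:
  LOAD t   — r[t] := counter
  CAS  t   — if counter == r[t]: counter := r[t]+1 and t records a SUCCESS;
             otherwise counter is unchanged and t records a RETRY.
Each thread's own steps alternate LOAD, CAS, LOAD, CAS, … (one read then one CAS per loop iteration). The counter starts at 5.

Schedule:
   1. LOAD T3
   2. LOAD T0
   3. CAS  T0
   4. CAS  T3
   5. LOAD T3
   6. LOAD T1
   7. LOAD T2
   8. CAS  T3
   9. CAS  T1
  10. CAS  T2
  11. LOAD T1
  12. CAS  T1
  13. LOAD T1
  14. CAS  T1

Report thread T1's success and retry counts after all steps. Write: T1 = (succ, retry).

T1 = (2, 1)

1. LOAD T3 → mem=5 r[T3]=5 [LOAD]
2. LOAD T0 → mem=5 r[T0]=5 [LOAD]
3. CAS T0 → mem=6 r[T0]=5 [OK]
4. CAS T3 → mem=6 r[T3]=5 [RETRY]
5. LOAD T3 → mem=6 r[T3]=6 [LOAD]
6. LOAD T1 → mem=6 r[T1]=6 [LOAD]
7. LOAD T2 → mem=6 r[T2]=6 [LOAD]
8. CAS T3 → mem=7 r[T3]=6 [OK]
9. CAS T1 → mem=7 r[T1]=6 [RETRY]
10. CAS T2 → mem=7 r[T2]=6 [RETRY]
11. LOAD T1 → mem=7 r[T1]=7 [LOAD]
12. CAS T1 → mem=8 r[T1]=7 [OK]
13. LOAD T1 → mem=8 r[T1]=8 [LOAD]
14. CAS T1 → mem=9 r[T1]=8 [OK]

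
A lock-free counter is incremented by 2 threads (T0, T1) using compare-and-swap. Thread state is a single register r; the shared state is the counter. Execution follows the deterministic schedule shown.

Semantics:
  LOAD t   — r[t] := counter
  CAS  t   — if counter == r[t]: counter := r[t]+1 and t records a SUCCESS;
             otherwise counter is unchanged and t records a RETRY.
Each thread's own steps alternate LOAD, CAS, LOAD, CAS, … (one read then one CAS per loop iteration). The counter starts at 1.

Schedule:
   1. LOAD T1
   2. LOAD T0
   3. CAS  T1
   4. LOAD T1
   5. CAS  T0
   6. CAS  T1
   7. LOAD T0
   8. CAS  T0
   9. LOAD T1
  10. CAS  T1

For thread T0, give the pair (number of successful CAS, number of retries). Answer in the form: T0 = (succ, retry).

T1 LOAD — after: cnt=1, r=1 — load
T0 LOAD — after: cnt=1, r=1 — load
T1 CAS — after: cnt=2, r=1 — ok
T1 LOAD — after: cnt=2, r=2 — load
T0 CAS — after: cnt=2, r=1 — retry
T1 CAS — after: cnt=3, r=2 — ok
T0 LOAD — after: cnt=3, r=3 — load
T0 CAS — after: cnt=4, r=3 — ok
T1 LOAD — after: cnt=4, r=4 — load
T1 CAS — after: cnt=5, r=4 — ok

T0 = (1, 1)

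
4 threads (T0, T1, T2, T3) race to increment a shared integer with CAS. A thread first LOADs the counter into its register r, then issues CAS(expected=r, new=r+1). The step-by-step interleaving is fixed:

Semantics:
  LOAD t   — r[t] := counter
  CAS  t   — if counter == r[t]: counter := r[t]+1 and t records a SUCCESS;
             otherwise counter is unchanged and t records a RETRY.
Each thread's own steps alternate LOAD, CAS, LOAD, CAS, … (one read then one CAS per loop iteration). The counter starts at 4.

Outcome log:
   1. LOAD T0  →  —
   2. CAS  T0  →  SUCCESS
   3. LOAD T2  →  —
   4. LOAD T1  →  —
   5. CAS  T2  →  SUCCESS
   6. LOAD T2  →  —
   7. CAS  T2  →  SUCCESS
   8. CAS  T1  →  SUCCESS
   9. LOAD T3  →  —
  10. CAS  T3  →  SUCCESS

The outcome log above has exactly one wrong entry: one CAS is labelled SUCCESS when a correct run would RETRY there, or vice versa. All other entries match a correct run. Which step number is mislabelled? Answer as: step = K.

step = 8

Reference trace:
1. LOAD T0 → mem=4 r[T0]=4 [LOAD]
2. CAS T0 → mem=5 r[T0]=4 [OK]
3. LOAD T2 → mem=5 r[T2]=5 [LOAD]
4. LOAD T1 → mem=5 r[T1]=5 [LOAD]
5. CAS T2 → mem=6 r[T2]=5 [OK]
6. LOAD T2 → mem=6 r[T2]=6 [LOAD]
7. CAS T2 → mem=7 r[T2]=6 [OK]
8. CAS T1 → mem=7 r[T1]=5 [RETRY]
9. LOAD T3 → mem=7 r[T3]=7 [LOAD]
10. CAS T3 → mem=8 r[T3]=7 [OK]
Log disagrees first at step 8.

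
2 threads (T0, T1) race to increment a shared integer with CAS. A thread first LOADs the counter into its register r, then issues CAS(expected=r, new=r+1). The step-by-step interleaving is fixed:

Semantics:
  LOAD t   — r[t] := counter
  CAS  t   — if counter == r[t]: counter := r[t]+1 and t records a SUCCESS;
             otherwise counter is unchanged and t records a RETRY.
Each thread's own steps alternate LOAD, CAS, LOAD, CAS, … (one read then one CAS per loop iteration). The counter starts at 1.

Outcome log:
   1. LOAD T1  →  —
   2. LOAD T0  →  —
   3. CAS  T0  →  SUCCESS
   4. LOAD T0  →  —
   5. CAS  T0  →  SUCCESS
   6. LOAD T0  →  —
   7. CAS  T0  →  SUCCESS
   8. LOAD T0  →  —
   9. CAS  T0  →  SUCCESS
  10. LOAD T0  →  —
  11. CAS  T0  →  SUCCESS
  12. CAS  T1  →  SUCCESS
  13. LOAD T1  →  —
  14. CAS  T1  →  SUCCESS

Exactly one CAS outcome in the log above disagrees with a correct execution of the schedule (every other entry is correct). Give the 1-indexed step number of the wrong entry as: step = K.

step = 12

Reference trace:
#1 T1 reads 1
#2 T0 reads 1
#3 T0 CAS(1→2) writes; counter now 2
#4 T0 reads 2
#5 T0 CAS(2→3) writes; counter now 3
#6 T0 reads 3
#7 T0 CAS(3→4) writes; counter now 4
#8 T0 reads 4
#9 T0 CAS(4→5) writes; counter now 5
#10 T0 reads 5
#11 T0 CAS(5→6) writes; counter now 6
#12 T1 CAS(1→2) fails; counter now 6
#13 T1 reads 6
#14 T1 CAS(6→7) writes; counter now 7
Log disagrees first at step 12.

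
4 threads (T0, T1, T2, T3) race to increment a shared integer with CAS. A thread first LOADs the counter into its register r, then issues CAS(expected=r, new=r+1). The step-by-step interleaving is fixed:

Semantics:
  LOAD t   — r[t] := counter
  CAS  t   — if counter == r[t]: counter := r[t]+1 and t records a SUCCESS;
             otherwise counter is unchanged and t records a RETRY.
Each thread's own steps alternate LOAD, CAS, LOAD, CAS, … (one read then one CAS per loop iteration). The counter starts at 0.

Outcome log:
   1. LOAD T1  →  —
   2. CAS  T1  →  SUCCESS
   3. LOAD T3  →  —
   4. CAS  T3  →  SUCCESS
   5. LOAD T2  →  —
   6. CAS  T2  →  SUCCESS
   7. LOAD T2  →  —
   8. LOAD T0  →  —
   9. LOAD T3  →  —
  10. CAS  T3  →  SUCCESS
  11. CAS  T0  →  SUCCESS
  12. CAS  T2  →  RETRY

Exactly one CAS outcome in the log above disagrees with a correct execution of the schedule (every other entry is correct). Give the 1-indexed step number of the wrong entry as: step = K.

Correct run:
   1) LOAD T1:  M=0  r_T1=0
   2) CAS  T1:  M=1  r_T1=0 ✓
   3) LOAD T3:  M=1  r_T3=1
   4) CAS  T3:  M=2  r_T3=1 ✓
   5) LOAD T2:  M=2  r_T2=2
   6) CAS  T2:  M=3  r_T2=2 ✓
   7) LOAD T2:  M=3  r_T2=3
   8) LOAD T0:  M=3  r_T0=3
   9) LOAD T3:  M=3  r_T3=3
  10) CAS  T3:  M=4  r_T3=3 ✓
  11) CAS  T0:  M=4  r_T0=3 ✗
  12) CAS  T2:  M=4  r_T2=3 ✗
Mismatch at 11.

step = 11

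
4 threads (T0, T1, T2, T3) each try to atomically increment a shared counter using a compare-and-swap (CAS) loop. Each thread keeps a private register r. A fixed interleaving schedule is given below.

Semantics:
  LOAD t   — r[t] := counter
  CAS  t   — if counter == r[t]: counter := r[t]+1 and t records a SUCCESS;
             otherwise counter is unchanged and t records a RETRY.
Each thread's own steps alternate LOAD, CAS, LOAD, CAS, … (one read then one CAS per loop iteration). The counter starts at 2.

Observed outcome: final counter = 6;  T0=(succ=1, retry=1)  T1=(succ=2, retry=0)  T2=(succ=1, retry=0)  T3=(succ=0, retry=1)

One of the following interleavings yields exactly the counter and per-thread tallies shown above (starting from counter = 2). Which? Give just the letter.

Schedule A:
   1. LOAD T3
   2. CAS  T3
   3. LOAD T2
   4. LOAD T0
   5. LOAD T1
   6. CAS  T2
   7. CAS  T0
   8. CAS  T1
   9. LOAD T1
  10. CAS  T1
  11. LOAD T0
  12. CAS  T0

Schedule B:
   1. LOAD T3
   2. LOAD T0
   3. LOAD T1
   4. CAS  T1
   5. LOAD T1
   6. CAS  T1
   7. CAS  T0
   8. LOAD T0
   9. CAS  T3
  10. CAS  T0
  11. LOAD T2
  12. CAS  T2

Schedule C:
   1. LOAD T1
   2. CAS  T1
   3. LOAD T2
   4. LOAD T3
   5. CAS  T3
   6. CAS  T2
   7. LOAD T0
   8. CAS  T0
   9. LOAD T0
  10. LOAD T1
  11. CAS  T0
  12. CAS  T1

Tracing schedule B:
1. LOAD T3 → mem=2 r[T3]=2 [LOAD]
2. LOAD T0 → mem=2 r[T0]=2 [LOAD]
3. LOAD T1 → mem=2 r[T1]=2 [LOAD]
4. CAS T1 → mem=3 r[T1]=2 [OK]
5. LOAD T1 → mem=3 r[T1]=3 [LOAD]
6. CAS T1 → mem=4 r[T1]=3 [OK]
7. CAS T0 → mem=4 r[T0]=2 [RETRY]
8. LOAD T0 → mem=4 r[T0]=4 [LOAD]
9. CAS T3 → mem=4 r[T3]=2 [RETRY]
10. CAS T0 → mem=5 r[T0]=4 [OK]
11. LOAD T2 → mem=5 r[T2]=5 [LOAD]
12. CAS T2 → mem=6 r[T2]=5 [OK]

B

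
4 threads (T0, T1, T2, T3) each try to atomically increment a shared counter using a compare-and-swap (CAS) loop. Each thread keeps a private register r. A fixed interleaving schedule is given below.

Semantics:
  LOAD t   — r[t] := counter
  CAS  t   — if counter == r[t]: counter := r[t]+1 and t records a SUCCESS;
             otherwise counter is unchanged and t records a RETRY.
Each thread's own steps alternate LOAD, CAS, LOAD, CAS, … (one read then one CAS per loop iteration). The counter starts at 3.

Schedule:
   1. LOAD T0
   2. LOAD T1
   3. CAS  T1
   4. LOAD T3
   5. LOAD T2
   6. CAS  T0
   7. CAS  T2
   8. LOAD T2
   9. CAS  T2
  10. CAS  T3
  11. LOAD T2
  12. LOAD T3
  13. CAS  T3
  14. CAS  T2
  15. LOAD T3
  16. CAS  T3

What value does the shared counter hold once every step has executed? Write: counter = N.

counter = 8

[1] T0.load  rd  (counter 3, T0.r 3)
[2] T1.load  rd  (counter 3, T1.r 3)
[3] T1.cas  hit  (counter 4, T1.r 3)
[4] T3.load  rd  (counter 4, T3.r 4)
[5] T2.load  rd  (counter 4, T2.r 4)
[6] T0.cas  miss  (counter 4, T0.r 3)
[7] T2.cas  hit  (counter 5, T2.r 4)
[8] T2.load  rd  (counter 5, T2.r 5)
[9] T2.cas  hit  (counter 6, T2.r 5)
[10] T3.cas  miss  (counter 6, T3.r 4)
[11] T2.load  rd  (counter 6, T2.r 6)
[12] T3.load  rd  (counter 6, T3.r 6)
[13] T3.cas  hit  (counter 7, T3.r 6)
[14] T2.cas  miss  (counter 7, T2.r 6)
[15] T3.load  rd  (counter 7, T3.r 7)
[16] T3.cas  hit  (counter 8, T3.r 7)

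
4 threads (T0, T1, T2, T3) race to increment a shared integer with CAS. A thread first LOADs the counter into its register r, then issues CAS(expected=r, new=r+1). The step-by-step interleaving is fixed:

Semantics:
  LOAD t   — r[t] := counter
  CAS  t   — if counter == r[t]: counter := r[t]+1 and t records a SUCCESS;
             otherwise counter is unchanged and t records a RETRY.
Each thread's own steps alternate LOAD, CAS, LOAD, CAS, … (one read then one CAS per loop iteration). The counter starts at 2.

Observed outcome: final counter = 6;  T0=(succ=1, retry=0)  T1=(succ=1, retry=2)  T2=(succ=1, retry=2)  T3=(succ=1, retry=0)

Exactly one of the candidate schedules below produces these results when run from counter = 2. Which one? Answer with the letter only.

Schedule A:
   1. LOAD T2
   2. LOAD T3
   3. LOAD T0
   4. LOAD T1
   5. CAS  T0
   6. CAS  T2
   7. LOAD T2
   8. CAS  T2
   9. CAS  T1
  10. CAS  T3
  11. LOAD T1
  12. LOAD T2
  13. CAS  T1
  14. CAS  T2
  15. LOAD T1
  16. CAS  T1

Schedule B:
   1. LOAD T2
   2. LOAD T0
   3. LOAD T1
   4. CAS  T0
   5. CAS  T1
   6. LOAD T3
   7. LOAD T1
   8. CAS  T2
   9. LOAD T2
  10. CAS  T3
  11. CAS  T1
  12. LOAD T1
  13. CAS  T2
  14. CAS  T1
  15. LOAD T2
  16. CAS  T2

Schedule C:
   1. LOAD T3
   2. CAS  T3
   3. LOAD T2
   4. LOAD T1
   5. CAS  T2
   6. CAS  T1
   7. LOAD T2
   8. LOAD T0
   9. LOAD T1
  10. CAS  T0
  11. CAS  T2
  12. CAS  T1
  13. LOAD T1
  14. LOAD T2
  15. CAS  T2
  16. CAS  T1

Run B:
1. LOAD T2 → mem=2 r[T2]=2 [LOAD]
2. LOAD T0 → mem=2 r[T0]=2 [LOAD]
3. LOAD T1 → mem=2 r[T1]=2 [LOAD]
4. CAS T0 → mem=3 r[T0]=2 [OK]
5. CAS T1 → mem=3 r[T1]=2 [RETRY]
6. LOAD T3 → mem=3 r[T3]=3 [LOAD]
7. LOAD T1 → mem=3 r[T1]=3 [LOAD]
8. CAS T2 → mem=3 r[T2]=2 [RETRY]
9. LOAD T2 → mem=3 r[T2]=3 [LOAD]
10. CAS T3 → mem=4 r[T3]=3 [OK]
11. CAS T1 → mem=4 r[T1]=3 [RETRY]
12. LOAD T1 → mem=4 r[T1]=4 [LOAD]
13. CAS T2 → mem=4 r[T2]=3 [RETRY]
14. CAS T1 → mem=5 r[T1]=4 [OK]
15. LOAD T2 → mem=5 r[T2]=5 [LOAD]
16. CAS T2 → mem=6 r[T2]=5 [OK]

B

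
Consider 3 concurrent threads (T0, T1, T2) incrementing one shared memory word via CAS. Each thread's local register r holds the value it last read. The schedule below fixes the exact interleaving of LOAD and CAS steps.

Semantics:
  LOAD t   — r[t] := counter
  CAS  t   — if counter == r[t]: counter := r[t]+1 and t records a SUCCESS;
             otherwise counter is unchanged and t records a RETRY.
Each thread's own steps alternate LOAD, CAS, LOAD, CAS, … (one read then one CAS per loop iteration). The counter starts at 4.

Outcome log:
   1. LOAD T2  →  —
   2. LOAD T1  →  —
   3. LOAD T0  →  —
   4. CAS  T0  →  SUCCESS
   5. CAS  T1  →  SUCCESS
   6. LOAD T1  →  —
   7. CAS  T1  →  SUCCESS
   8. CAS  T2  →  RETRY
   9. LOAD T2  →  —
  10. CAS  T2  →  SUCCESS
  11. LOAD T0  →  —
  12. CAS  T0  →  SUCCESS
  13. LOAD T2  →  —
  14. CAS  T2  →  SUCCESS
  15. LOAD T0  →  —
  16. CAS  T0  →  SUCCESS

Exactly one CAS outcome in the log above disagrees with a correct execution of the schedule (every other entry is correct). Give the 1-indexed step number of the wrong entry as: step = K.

step = 5

Reference trace:
   1) LOAD T2:  M=4  r_T2=4
   2) LOAD T1:  M=4  r_T1=4
   3) LOAD T0:  M=4  r_T0=4
   4) CAS  T0:  M=5  r_T0=4 ✓
   5) CAS  T1:  M=5  r_T1=4 ✗
   6) LOAD T1:  M=5  r_T1=5
   7) CAS  T1:  M=6  r_T1=5 ✓
   8) CAS  T2:  M=6  r_T2=4 ✗
   9) LOAD T2:  M=6  r_T2=6
  10) CAS  T2:  M=7  r_T2=6 ✓
  11) LOAD T0:  M=7  r_T0=7
  12) CAS  T0:  M=8  r_T0=7 ✓
  13) LOAD T2:  M=8  r_T2=8
  14) CAS  T2:  M=9  r_T2=8 ✓
  15) LOAD T0:  M=9  r_T0=9
  16) CAS  T0:  M=10  r_T0=9 ✓
Flip is step 5.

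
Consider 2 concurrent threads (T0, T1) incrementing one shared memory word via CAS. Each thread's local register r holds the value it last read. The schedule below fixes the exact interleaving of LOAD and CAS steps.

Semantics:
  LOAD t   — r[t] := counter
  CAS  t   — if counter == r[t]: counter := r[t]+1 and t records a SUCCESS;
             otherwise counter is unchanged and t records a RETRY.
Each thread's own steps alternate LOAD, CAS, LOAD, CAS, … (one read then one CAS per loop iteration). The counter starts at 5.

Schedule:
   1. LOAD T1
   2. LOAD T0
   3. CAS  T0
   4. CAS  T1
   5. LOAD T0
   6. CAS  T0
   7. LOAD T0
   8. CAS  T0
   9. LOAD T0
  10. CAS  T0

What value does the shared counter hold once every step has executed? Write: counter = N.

counter = 9

   1) LOAD T1:  M=5  r_T1=5
   2) LOAD T0:  M=5  r_T0=5
   3) CAS  T0:  M=6  r_T0=5 ✓
   4) CAS  T1:  M=6  r_T1=5 ✗
   5) LOAD T0:  M=6  r_T0=6
   6) CAS  T0:  M=7  r_T0=6 ✓
   7) LOAD T0:  M=7  r_T0=7
   8) CAS  T0:  M=8  r_T0=7 ✓
   9) LOAD T0:  M=8  r_T0=8
  10) CAS  T0:  M=9  r_T0=8 ✓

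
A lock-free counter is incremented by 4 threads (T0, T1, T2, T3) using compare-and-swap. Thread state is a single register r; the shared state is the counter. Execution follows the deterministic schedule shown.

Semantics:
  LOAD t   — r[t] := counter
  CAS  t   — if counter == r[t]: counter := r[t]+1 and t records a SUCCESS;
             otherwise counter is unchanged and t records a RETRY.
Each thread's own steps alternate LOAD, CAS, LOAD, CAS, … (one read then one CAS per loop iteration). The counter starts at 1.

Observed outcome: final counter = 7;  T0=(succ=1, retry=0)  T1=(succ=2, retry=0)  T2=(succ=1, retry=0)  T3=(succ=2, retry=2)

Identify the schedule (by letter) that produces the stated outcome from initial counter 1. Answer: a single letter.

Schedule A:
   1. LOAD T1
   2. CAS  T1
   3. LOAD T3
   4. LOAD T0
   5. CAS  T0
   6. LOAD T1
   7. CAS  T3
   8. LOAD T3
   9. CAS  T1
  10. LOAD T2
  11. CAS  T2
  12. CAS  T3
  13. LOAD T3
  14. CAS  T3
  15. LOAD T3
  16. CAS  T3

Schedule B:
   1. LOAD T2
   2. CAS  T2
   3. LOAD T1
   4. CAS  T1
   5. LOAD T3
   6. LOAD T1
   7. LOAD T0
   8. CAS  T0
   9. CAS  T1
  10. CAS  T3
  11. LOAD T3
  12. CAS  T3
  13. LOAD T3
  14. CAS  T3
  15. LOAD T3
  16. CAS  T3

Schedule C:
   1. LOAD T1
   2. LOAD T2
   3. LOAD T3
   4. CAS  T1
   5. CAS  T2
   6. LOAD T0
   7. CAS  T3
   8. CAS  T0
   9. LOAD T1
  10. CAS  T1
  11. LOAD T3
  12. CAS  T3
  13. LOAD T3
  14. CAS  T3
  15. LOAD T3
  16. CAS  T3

A

Tracing schedule A:
   1) LOAD T1:  M=1  r_T1=1
   2) CAS  T1:  M=2  r_T1=1 ✓
   3) LOAD T3:  M=2  r_T3=2
   4) LOAD T0:  M=2  r_T0=2
   5) CAS  T0:  M=3  r_T0=2 ✓
   6) LOAD T1:  M=3  r_T1=3
   7) CAS  T3:  M=3  r_T3=2 ✗
   8) LOAD T3:  M=3  r_T3=3
   9) CAS  T1:  M=4  r_T1=3 ✓
  10) LOAD T2:  M=4  r_T2=4
  11) CAS  T2:  M=5  r_T2=4 ✓
  12) CAS  T3:  M=5  r_T3=3 ✗
  13) LOAD T3:  M=5  r_T3=5
  14) CAS  T3:  M=6  r_T3=5 ✓
  15) LOAD T3:  M=6  r_T3=6
  16) CAS  T3:  M=7  r_T3=6 ✓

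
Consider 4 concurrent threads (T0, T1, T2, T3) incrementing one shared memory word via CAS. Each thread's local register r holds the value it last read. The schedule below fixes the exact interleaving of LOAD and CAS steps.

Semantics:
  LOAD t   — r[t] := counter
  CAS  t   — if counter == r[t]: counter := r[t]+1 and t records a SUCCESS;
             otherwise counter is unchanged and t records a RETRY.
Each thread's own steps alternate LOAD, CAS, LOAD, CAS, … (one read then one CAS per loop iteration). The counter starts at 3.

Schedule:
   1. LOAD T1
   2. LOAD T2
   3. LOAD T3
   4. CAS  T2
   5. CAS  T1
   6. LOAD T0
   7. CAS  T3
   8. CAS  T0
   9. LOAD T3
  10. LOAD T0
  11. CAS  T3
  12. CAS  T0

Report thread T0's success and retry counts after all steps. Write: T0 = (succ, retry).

#1 T1 reads 3
#2 T2 reads 3
#3 T3 reads 3
#4 T2 CAS(3→4) writes; counter now 4
#5 T1 CAS(3→4) fails; counter now 4
#6 T0 reads 4
#7 T3 CAS(3→4) fails; counter now 4
#8 T0 CAS(4→5) writes; counter now 5
#9 T3 reads 5
#10 T0 reads 5
#11 T3 CAS(5→6) writes; counter now 6
#12 T0 CAS(5→6) fails; counter now 6

T0 = (1, 1)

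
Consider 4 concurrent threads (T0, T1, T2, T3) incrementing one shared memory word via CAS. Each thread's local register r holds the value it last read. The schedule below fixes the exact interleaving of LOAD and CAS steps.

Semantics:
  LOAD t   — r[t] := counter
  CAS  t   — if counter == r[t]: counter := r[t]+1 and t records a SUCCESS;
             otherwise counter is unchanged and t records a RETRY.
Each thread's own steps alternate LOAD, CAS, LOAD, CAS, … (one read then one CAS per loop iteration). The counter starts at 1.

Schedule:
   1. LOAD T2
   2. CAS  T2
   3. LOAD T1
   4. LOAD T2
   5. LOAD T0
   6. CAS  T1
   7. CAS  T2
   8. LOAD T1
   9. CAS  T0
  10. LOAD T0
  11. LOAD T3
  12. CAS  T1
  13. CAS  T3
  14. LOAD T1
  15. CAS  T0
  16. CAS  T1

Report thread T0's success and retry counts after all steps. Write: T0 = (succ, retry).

T0 = (0, 2)

T2 LOAD — after: cnt=1, r=1 — load
T2 CAS — after: cnt=2, r=1 — ok
T1 LOAD — after: cnt=2, r=2 — load
T2 LOAD — after: cnt=2, r=2 — load
T0 LOAD — after: cnt=2, r=2 — load
T1 CAS — after: cnt=3, r=2 — ok
T2 CAS — after: cnt=3, r=2 — retry
T1 LOAD — after: cnt=3, r=3 — load
T0 CAS — after: cnt=3, r=2 — retry
T0 LOAD — after: cnt=3, r=3 — load
T3 LOAD — after: cnt=3, r=3 — load
T1 CAS — after: cnt=4, r=3 — ok
T3 CAS — after: cnt=4, r=3 — retry
T1 LOAD — after: cnt=4, r=4 — load
T0 CAS — after: cnt=4, r=3 — retry
T1 CAS — after: cnt=5, r=4 — ok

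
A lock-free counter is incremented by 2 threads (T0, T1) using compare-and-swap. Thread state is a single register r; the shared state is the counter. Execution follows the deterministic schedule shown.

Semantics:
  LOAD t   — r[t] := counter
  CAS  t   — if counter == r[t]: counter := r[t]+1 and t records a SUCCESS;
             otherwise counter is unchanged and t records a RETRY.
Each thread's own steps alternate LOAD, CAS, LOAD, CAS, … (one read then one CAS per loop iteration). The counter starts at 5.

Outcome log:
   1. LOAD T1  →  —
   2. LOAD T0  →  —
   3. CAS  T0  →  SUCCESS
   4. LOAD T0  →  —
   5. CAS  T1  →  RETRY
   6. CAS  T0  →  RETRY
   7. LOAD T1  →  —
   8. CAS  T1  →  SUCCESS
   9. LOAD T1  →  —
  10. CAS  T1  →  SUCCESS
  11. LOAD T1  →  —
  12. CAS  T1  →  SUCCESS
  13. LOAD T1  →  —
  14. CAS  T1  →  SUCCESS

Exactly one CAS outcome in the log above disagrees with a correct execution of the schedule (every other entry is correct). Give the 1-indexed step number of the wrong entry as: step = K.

Reference trace:
[1] T1.load  rd  (counter 5, T1.r 5)
[2] T0.load  rd  (counter 5, T0.r 5)
[3] T0.cas  hit  (counter 6, T0.r 5)
[4] T0.load  rd  (counter 6, T0.r 6)
[5] T1.cas  miss  (counter 6, T1.r 5)
[6] T0.cas  hit  (counter 7, T0.r 6)
[7] T1.load  rd  (counter 7, T1.r 7)
[8] T1.cas  hit  (counter 8, T1.r 7)
[9] T1.load  rd  (counter 8, T1.r 8)
[10] T1.cas  hit  (counter 9, T1.r 8)
[11] T1.load  rd  (counter 9, T1.r 9)
[12] T1.cas  hit  (counter 10, T1.r 9)
[13] T1.load  rd  (counter 10, T1.r 10)
[14] T1.cas  hit  (counter 11, T1.r 10)
Flip is step 6.

step = 6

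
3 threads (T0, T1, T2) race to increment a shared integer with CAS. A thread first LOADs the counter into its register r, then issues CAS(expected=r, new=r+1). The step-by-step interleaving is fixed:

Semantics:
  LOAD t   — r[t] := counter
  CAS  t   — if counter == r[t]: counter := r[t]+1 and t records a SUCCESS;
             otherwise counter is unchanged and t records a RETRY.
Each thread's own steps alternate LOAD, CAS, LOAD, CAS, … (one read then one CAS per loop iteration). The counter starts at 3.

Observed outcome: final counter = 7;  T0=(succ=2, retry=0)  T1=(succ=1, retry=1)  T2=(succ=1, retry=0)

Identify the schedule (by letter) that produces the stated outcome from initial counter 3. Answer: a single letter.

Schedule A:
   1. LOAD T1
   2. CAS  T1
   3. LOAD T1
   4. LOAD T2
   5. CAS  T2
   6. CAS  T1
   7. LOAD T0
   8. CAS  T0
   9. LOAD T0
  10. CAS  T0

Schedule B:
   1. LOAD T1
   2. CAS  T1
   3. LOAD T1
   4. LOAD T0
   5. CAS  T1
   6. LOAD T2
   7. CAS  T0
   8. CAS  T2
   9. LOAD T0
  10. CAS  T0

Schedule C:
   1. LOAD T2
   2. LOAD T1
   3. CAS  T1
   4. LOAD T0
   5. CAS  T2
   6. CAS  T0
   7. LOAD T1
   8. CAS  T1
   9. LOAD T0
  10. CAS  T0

Simulating candidate A:
   1) LOAD T1:  M=3  r_T1=3
   2) CAS  T1:  M=4  r_T1=3 ✓
   3) LOAD T1:  M=4  r_T1=4
   4) LOAD T2:  M=4  r_T2=4
   5) CAS  T2:  M=5  r_T2=4 ✓
   6) CAS  T1:  M=5  r_T1=4 ✗
   7) LOAD T0:  M=5  r_T0=5
   8) CAS  T0:  M=6  r_T0=5 ✓
   9) LOAD T0:  M=6  r_T0=6
  10) CAS  T0:  M=7  r_T0=6 ✓

A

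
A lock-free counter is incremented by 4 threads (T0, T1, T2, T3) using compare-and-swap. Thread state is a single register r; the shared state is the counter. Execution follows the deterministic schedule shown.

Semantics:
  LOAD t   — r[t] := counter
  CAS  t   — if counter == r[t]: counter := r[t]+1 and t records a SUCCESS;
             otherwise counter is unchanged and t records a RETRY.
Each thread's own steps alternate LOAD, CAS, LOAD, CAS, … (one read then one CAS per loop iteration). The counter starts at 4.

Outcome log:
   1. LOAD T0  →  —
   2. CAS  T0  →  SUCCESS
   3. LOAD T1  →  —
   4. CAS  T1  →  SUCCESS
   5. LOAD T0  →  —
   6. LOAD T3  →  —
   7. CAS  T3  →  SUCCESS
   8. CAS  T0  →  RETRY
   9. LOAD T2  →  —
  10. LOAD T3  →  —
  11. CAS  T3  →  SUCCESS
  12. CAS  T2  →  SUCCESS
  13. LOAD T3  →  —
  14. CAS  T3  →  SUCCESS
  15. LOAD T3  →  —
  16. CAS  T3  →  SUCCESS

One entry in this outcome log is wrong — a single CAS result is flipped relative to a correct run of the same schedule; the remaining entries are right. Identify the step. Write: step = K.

step = 12

Re-executing:
T0 LOAD — after: cnt=4, r=4 — load
T0 CAS — after: cnt=5, r=4 — ok
T1 LOAD — after: cnt=5, r=5 — load
T1 CAS — after: cnt=6, r=5 — ok
T0 LOAD — after: cnt=6, r=6 — load
T3 LOAD — after: cnt=6, r=6 — load
T3 CAS — after: cnt=7, r=6 — ok
T0 CAS — after: cnt=7, r=6 — retry
T2 LOAD — after: cnt=7, r=7 — load
T3 LOAD — after: cnt=7, r=7 — load
T3 CAS — after: cnt=8, r=7 — ok
T2 CAS — after: cnt=8, r=7 — retry
T3 LOAD — after: cnt=8, r=8 — load
T3 CAS — after: cnt=9, r=8 — ok
T3 LOAD — after: cnt=9, r=9 — load
T3 CAS — after: cnt=10, r=9 — ok
Mismatch at 12.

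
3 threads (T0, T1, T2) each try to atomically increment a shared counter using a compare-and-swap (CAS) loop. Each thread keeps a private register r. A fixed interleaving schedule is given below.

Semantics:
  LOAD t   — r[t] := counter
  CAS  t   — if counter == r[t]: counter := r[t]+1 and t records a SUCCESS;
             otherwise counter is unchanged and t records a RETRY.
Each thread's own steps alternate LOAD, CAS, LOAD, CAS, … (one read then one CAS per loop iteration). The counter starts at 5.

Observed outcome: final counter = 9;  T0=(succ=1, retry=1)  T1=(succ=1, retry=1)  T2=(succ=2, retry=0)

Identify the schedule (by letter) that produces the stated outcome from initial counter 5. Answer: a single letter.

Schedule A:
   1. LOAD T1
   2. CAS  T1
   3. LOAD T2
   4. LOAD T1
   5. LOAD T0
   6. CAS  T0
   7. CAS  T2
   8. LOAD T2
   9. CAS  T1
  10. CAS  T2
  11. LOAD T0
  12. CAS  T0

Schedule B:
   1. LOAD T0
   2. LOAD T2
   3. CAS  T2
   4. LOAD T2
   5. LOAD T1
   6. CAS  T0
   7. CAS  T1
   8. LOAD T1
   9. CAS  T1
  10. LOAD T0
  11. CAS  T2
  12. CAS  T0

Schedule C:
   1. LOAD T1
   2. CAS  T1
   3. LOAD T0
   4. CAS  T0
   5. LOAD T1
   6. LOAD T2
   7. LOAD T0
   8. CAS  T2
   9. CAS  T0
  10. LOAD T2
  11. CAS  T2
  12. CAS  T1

Tracing schedule C:
1. LOAD T1 → mem=5 r[T1]=5 [LOAD]
2. CAS T1 → mem=6 r[T1]=5 [OK]
3. LOAD T0 → mem=6 r[T0]=6 [LOAD]
4. CAS T0 → mem=7 r[T0]=6 [OK]
5. LOAD T1 → mem=7 r[T1]=7 [LOAD]
6. LOAD T2 → mem=7 r[T2]=7 [LOAD]
7. LOAD T0 → mem=7 r[T0]=7 [LOAD]
8. CAS T2 → mem=8 r[T2]=7 [OK]
9. CAS T0 → mem=8 r[T0]=7 [RETRY]
10. LOAD T2 → mem=8 r[T2]=8 [LOAD]
11. CAS T2 → mem=9 r[T2]=8 [OK]
12. CAS T1 → mem=9 r[T1]=7 [RETRY]

C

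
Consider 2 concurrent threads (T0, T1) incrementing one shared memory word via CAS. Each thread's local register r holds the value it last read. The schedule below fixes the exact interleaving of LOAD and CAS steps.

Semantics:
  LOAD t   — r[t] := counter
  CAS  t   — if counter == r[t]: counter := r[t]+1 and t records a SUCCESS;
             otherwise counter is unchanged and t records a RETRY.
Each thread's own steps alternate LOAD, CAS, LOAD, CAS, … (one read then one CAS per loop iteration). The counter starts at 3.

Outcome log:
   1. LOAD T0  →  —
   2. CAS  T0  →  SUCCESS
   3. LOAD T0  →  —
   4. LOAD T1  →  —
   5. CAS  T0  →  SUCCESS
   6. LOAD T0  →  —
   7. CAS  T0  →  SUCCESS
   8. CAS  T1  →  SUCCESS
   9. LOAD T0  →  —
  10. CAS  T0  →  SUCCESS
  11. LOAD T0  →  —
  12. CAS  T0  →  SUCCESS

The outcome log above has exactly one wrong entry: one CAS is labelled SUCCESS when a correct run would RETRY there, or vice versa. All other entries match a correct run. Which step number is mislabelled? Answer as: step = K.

step = 8

Reference trace:
   1) LOAD T0:  M=3  r_T0=3
   2) CAS  T0:  M=4  r_T0=3 ✓
   3) LOAD T0:  M=4  r_T0=4
   4) LOAD T1:  M=4  r_T1=4
   5) CAS  T0:  M=5  r_T0=4 ✓
   6) LOAD T0:  M=5  r_T0=5
   7) CAS  T0:  M=6  r_T0=5 ✓
   8) CAS  T1:  M=6  r_T1=4 ✗
   9) LOAD T0:  M=6  r_T0=6
  10) CAS  T0:  M=7  r_T0=6 ✓
  11) LOAD T0:  M=7  r_T0=7
  12) CAS  T0:  M=8  r_T0=7 ✓
Flip is step 8.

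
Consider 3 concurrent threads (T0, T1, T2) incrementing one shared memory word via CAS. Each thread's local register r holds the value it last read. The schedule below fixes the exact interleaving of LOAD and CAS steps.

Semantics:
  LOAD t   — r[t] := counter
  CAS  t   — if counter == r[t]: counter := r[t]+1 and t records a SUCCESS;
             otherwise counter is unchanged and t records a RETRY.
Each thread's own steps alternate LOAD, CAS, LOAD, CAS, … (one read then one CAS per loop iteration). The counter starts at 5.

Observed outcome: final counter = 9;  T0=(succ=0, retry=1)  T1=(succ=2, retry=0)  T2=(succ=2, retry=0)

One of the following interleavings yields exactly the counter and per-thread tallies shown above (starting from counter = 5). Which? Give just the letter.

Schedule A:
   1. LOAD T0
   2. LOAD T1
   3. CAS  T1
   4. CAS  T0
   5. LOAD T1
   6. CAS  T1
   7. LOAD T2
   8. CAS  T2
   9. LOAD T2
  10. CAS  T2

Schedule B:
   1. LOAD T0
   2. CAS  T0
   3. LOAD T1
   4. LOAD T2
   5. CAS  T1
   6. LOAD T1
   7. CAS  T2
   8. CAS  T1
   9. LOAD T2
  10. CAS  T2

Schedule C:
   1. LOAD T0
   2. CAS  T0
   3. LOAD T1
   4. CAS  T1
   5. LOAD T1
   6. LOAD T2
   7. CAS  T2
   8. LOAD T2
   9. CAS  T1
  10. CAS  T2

Tracing schedule A:
#1 T0 reads 5
#2 T1 reads 5
#3 T1 CAS(5→6) writes; counter now 6
#4 T0 CAS(5→6) fails; counter now 6
#5 T1 reads 6
#6 T1 CAS(6→7) writes; counter now 7
#7 T2 reads 7
#8 T2 CAS(7→8) writes; counter now 8
#9 T2 reads 8
#10 T2 CAS(8→9) writes; counter now 9

A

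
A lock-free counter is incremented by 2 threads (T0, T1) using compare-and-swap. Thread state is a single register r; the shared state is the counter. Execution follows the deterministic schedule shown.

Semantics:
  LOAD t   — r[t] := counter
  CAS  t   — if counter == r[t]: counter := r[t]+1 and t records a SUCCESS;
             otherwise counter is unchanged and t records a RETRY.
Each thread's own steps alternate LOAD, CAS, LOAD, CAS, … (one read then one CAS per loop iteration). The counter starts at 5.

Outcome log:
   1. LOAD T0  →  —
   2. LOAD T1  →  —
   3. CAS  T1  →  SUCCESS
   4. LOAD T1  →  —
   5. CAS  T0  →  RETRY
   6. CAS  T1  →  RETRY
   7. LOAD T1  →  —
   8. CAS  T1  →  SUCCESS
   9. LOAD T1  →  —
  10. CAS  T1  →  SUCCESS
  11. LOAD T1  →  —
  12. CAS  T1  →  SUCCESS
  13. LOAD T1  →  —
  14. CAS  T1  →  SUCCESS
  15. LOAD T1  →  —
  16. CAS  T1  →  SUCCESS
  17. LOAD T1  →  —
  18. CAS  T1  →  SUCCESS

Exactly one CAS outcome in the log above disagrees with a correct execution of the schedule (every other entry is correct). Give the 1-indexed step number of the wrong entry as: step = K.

Correct run:
[1] T0.load  rd  (counter 5, T0.r 5)
[2] T1.load  rd  (counter 5, T1.r 5)
[3] T1.cas  hit  (counter 6, T1.r 5)
[4] T1.load  rd  (counter 6, T1.r 6)
[5] T0.cas  miss  (counter 6, T0.r 5)
[6] T1.cas  hit  (counter 7, T1.r 6)
[7] T1.load  rd  (counter 7, T1.r 7)
[8] T1.cas  hit  (counter 8, T1.r 7)
[9] T1.load  rd  (counter 8, T1.r 8)
[10] T1.cas  hit  (counter 9, T1.r 8)
[11] T1.load  rd  (counter 9, T1.r 9)
[12] T1.cas  hit  (counter 10, T1.r 9)
[13] T1.load  rd  (counter 10, T1.r 10)
[14] T1.cas  hit  (counter 11, T1.r 10)
[15] T1.load  rd  (counter 11, T1.r 11)
[16] T1.cas  hit  (counter 12, T1.r 11)
[17] T1.load  rd  (counter 12, T1.r 12)
[18] T1.cas  hit  (counter 13, T1.r 12)
Mismatch at 6.

step = 6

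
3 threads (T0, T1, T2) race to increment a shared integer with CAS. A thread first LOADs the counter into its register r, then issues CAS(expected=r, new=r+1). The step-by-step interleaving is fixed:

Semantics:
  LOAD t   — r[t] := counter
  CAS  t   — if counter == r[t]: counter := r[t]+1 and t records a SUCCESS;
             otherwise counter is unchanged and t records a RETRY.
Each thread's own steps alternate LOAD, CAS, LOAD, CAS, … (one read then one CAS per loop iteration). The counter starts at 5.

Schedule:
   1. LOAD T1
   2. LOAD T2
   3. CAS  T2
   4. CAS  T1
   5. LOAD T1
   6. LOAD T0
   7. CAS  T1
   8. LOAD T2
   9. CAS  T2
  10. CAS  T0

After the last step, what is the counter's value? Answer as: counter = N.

counter = 8

1. LOAD T1 → mem=5 r[T1]=5 [LOAD]
2. LOAD T2 → mem=5 r[T2]=5 [LOAD]
3. CAS T2 → mem=6 r[T2]=5 [OK]
4. CAS T1 → mem=6 r[T1]=5 [RETRY]
5. LOAD T1 → mem=6 r[T1]=6 [LOAD]
6. LOAD T0 → mem=6 r[T0]=6 [LOAD]
7. CAS T1 → mem=7 r[T1]=6 [OK]
8. LOAD T2 → mem=7 r[T2]=7 [LOAD]
9. CAS T2 → mem=8 r[T2]=7 [OK]
10. CAS T0 → mem=8 r[T0]=6 [RETRY]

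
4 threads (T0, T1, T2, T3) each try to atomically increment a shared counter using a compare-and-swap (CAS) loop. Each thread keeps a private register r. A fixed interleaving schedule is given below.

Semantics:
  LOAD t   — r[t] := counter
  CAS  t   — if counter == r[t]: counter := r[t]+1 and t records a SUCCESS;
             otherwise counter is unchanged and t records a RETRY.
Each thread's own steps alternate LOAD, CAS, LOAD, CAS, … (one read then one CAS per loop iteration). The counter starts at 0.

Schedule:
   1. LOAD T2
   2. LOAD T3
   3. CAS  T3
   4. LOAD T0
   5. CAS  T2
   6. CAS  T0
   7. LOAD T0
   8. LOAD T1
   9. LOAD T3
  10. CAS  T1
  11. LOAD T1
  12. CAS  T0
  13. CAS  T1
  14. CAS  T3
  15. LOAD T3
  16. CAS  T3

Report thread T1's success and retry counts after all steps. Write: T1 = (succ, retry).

T1 = (2, 0)

[1] T2.load  rd  (counter 0, T2.r 0)
[2] T3.load  rd  (counter 0, T3.r 0)
[3] T3.cas  hit  (counter 1, T3.r 0)
[4] T0.load  rd  (counter 1, T0.r 1)
[5] T2.cas  miss  (counter 1, T2.r 0)
[6] T0.cas  hit  (counter 2, T0.r 1)
[7] T0.load  rd  (counter 2, T0.r 2)
[8] T1.load  rd  (counter 2, T1.r 2)
[9] T3.load  rd  (counter 2, T3.r 2)
[10] T1.cas  hit  (counter 3, T1.r 2)
[11] T1.load  rd  (counter 3, T1.r 3)
[12] T0.cas  miss  (counter 3, T0.r 2)
[13] T1.cas  hit  (counter 4, T1.r 3)
[14] T3.cas  miss  (counter 4, T3.r 2)
[15] T3.load  rd  (counter 4, T3.r 4)
[16] T3.cas  hit  (counter 5, T3.r 4)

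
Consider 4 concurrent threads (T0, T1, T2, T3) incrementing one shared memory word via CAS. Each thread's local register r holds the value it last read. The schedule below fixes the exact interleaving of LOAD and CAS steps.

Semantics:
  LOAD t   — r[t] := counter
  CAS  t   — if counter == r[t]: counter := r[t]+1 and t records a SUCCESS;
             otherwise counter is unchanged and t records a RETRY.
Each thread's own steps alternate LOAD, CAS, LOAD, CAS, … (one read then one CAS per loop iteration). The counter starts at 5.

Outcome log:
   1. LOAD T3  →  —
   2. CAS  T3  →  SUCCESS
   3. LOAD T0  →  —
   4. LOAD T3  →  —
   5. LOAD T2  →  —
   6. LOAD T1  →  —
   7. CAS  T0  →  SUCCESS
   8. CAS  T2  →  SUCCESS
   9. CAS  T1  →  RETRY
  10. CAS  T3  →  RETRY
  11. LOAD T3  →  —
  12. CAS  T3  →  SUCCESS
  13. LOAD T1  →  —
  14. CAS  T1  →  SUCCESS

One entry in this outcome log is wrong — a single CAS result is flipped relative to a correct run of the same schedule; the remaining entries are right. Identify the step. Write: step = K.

Reference trace:
   1) LOAD T3:  M=5  r_T3=5
   2) CAS  T3:  M=6  r_T3=5 ✓
   3) LOAD T0:  M=6  r_T0=6
   4) LOAD T3:  M=6  r_T3=6
   5) LOAD T2:  M=6  r_T2=6
   6) LOAD T1:  M=6  r_T1=6
   7) CAS  T0:  M=7  r_T0=6 ✓
   8) CAS  T2:  M=7  r_T2=6 ✗
   9) CAS  T1:  M=7  r_T1=6 ✗
  10) CAS  T3:  M=7  r_T3=6 ✗
  11) LOAD T3:  M=7  r_T3=7
  12) CAS  T3:  M=8  r_T3=7 ✓
  13) LOAD T1:  M=8  r_T1=8
  14) CAS  T1:  M=9  r_T1=8 ✓
Flip is step 8.

step = 8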